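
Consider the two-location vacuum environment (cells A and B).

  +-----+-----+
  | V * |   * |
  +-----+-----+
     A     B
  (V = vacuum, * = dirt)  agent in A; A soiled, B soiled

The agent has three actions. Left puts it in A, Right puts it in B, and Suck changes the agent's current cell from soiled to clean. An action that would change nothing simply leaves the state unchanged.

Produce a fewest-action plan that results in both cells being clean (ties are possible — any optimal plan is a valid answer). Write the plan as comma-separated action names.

1) do Suck; now in A — A clean, B soiled
2) do Right; now in B — A clean, B soiled
3) do Suck; now in B — A clean, B clean
min 3: Suck A + move + Suck B

Suck, Right, Suck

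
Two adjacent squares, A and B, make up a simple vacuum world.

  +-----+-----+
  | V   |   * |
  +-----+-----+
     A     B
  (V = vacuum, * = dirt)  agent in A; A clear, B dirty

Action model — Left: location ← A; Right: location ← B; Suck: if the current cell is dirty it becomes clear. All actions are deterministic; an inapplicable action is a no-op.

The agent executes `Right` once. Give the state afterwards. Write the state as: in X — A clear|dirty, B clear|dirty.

start: in A — A clear, B dirty
Right (#1): in B — A clear, B dirty

in B — A clear, B dirty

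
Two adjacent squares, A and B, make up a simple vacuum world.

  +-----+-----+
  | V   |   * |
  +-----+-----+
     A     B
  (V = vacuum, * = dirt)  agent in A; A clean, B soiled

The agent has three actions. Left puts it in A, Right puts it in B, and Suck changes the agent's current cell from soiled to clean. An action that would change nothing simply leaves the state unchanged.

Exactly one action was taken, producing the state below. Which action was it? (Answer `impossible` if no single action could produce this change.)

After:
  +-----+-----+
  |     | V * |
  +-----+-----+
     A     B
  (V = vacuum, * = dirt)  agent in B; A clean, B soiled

Right

try  Left: <A|clean|soiled>
try Right: <B|clean|soiled>  ← match
try  Suck: <A|clean|soiled>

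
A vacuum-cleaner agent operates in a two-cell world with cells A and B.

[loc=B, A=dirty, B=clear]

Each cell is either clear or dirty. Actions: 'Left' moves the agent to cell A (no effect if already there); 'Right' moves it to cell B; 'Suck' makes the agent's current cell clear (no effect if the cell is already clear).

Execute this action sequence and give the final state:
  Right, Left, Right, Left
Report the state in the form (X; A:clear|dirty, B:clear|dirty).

[1] after Right: (B; A:dirty, B:clear)
[2] after Left: (A; A:dirty, B:clear)
[3] after Right: (B; A:dirty, B:clear)
[4] after Left: (A; A:dirty, B:clear)

(A; A:dirty, B:clear)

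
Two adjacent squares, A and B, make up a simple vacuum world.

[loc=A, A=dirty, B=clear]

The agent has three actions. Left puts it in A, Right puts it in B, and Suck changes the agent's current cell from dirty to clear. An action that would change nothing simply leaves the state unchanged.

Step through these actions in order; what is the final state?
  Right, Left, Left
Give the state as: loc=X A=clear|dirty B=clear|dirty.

loc=A A=dirty B=clear

t=1 Right ⇒ loc=B A=dirty B=clear
t=2 Left ⇒ loc=A A=dirty B=clear
t=3 Left ⇒ loc=A A=dirty B=clear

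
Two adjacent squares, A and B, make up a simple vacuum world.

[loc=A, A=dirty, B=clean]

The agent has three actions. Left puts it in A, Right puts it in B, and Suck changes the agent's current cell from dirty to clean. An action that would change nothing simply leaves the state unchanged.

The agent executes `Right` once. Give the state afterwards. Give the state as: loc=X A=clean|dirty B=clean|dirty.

loc=B A=dirty B=clean

start: loc=A A=dirty B=clean
[1] after Right: loc=B A=dirty B=clean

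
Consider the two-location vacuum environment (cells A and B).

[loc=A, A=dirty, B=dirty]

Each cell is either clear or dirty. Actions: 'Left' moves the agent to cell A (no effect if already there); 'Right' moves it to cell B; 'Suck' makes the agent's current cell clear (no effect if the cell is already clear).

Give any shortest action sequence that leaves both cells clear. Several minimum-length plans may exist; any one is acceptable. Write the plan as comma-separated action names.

Suck, Right, Suck

[1] after Suck: in A — A clear, B dirty
[2] after Right: in B — A clear, B dirty
[3] after Suck: in B — A clear, B clear
min 3: Suck A + move + Suck B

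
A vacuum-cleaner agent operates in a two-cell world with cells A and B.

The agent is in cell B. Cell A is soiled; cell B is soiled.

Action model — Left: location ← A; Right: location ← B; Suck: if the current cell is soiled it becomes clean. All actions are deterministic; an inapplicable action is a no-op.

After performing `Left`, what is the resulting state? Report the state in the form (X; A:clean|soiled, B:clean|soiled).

(A; A:soiled, B:soiled)

start: (B; A:soiled, B:soiled)
Left (#1): (A; A:soiled, B:soiled)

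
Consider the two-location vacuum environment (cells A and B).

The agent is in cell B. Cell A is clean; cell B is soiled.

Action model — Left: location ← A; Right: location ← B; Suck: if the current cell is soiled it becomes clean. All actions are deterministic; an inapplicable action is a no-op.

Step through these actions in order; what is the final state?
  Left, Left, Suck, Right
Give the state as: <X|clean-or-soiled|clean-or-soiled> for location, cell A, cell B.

1) do Left; now <A|clean|soiled>
2) do Left; now <A|clean|soiled>
3) do Suck; now <A|clean|soiled>
4) do Right; now <B|clean|soiled>

<B|clean|soiled>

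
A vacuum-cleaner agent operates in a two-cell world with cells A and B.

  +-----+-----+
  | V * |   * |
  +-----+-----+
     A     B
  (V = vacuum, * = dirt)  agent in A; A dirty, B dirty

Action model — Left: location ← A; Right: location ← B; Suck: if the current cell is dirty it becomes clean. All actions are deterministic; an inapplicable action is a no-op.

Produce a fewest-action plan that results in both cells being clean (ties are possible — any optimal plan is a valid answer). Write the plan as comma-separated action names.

Suck, Right, Suck

t=1 Suck ⇒ in A — A clean, B dirty
t=2 Right ⇒ in B — A clean, B dirty
t=3 Suck ⇒ in B — A clean, B clean
min 3: Suck A + move + Suck B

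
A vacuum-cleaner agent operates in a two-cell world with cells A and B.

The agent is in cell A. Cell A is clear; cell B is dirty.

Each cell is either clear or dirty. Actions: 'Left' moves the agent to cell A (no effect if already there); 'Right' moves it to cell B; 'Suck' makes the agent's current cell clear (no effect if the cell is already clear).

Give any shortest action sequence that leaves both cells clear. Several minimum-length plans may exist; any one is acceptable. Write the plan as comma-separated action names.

1) do Right; now in B — A clear, B dirty
2) do Suck; now in B — A clear, B clear
min 2: go B then Suck

Right, Suck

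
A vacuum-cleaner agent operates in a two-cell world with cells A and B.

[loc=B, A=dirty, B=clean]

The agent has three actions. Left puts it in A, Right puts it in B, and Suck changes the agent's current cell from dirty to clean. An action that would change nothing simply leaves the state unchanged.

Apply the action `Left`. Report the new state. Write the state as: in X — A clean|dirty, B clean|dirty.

in A — A dirty, B clean

start: in B — A dirty, B clean
step 1/1 (Left): in A — A dirty, B clean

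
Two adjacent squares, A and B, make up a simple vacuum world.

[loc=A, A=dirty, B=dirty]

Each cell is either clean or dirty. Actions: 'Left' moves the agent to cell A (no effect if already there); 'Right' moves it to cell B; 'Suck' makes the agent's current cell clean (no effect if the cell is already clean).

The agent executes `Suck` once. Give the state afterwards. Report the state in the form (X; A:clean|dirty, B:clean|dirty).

start: (A; A:dirty, B:dirty)
t=1 Suck ⇒ (A; A:clean, B:dirty)

(A; A:clean, B:dirty)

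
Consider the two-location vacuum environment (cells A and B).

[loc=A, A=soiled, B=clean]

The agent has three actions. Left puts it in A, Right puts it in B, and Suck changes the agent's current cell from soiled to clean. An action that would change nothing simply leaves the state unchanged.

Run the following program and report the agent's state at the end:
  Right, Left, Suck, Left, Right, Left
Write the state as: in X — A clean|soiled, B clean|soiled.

[1] after Right: in B — A soiled, B clean
[2] after Left: in A — A soiled, B clean
[3] after Suck: in A — A clean, B clean
[4] after Left: in A — A clean, B clean
[5] after Right: in B — A clean, B clean
[6] after Left: in A — A clean, B clean

in A — A clean, B clean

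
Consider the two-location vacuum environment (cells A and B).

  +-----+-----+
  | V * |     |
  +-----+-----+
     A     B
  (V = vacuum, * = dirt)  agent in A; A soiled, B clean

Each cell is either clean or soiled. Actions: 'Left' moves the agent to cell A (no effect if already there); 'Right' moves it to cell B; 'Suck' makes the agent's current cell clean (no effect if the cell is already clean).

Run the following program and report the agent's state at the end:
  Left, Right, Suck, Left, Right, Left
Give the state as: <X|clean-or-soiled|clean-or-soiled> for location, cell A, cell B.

<A|soiled|clean>

t=1 Left ⇒ <A|soiled|clean>
t=2 Right ⇒ <B|soiled|clean>
t=3 Suck ⇒ <B|soiled|clean>
t=4 Left ⇒ <A|soiled|clean>
t=5 Right ⇒ <B|soiled|clean>
t=6 Left ⇒ <A|soiled|clean>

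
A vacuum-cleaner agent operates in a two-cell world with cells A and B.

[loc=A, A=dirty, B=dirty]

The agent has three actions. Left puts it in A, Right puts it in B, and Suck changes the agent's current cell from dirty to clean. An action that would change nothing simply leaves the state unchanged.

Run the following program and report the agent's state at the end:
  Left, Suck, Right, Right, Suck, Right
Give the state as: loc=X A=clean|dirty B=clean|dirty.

1. Left → loc=A A=dirty B=dirty
2. Suck → loc=A A=clean B=dirty
3. Right → loc=B A=clean B=dirty
4. Right → loc=B A=clean B=dirty
5. Suck → loc=B A=clean B=clean
6. Right → loc=B A=clean B=clean

loc=B A=clean B=clean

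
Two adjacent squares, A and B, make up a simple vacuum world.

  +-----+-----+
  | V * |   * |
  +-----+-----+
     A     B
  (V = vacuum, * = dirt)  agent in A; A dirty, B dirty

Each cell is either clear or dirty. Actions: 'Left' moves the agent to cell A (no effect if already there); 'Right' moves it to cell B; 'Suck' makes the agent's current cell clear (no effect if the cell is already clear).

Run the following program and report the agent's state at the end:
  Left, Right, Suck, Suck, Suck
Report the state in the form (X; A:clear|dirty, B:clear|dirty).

t=1 Left ⇒ (A; A:dirty, B:dirty)
t=2 Right ⇒ (B; A:dirty, B:dirty)
t=3 Suck ⇒ (B; A:dirty, B:clear)
t=4 Suck ⇒ (B; A:dirty, B:clear)
t=5 Suck ⇒ (B; A:dirty, B:clear)

(B; A:dirty, B:clear)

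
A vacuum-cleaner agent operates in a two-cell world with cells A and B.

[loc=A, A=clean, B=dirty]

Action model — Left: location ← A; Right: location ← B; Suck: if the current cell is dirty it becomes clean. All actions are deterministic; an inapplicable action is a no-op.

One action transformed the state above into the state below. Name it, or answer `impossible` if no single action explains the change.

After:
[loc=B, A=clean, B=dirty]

Right

try  Left: (A; A:clean, B:dirty)
try Right: (B; A:clean, B:dirty)  ← match
try  Suck: (A; A:clean, B:dirty)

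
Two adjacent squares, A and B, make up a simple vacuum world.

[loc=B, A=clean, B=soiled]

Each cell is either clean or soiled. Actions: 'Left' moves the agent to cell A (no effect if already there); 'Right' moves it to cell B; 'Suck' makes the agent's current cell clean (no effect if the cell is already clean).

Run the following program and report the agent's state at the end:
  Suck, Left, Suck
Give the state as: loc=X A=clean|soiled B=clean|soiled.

step 1/3 (Suck): loc=B A=clean B=clean
step 2/3 (Left): loc=A A=clean B=clean
step 3/3 (Suck): loc=A A=clean B=clean

loc=A A=clean B=clean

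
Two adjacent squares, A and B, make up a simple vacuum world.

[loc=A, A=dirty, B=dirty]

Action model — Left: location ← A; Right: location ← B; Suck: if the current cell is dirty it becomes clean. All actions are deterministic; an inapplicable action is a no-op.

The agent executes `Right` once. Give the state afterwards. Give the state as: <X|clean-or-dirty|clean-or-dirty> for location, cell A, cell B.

<B|dirty|dirty>

start: <A|dirty|dirty>
1) do Right; now <B|dirty|dirty>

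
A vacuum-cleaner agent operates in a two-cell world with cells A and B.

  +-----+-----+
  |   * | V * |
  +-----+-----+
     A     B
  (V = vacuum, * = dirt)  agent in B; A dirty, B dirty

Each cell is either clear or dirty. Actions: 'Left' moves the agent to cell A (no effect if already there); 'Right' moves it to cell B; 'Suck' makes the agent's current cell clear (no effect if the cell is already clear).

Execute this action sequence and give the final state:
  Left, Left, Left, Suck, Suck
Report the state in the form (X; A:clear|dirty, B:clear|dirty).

(A; A:clear, B:dirty)

step 1/5 (Left): (A; A:dirty, B:dirty)
step 2/5 (Left): (A; A:dirty, B:dirty)
step 3/5 (Left): (A; A:dirty, B:dirty)
step 4/5 (Suck): (A; A:clear, B:dirty)
step 5/5 (Suck): (A; A:clear, B:dirty)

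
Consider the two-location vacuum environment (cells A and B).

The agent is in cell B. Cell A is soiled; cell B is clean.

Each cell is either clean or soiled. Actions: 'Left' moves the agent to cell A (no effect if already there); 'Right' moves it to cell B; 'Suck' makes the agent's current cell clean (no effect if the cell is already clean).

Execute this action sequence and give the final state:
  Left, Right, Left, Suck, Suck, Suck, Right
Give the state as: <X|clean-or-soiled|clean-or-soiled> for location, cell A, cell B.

<B|clean|clean>

[1] after Left: <A|soiled|clean>
[2] after Right: <B|soiled|clean>
[3] after Left: <A|soiled|clean>
[4] after Suck: <A|clean|clean>
[5] after Suck: <A|clean|clean>
[6] after Suck: <A|clean|clean>
[7] after Right: <B|clean|clean>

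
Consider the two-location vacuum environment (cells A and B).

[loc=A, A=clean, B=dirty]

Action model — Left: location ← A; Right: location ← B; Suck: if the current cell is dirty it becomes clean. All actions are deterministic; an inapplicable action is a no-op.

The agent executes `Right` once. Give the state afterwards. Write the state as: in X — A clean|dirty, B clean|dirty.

in B — A clean, B dirty

start: in A — A clean, B dirty
[1] after Right: in B — A clean, B dirty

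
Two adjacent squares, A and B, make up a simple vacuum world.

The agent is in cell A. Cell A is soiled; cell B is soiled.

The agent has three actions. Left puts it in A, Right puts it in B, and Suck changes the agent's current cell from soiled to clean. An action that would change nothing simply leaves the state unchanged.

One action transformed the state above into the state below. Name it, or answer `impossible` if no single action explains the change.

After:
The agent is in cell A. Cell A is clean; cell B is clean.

try  Left: loc=A A=soiled B=soiled
try Right: loc=B A=soiled B=soiled
try  Suck: loc=A A=clean B=soiled
no single action produces the after-state

impossible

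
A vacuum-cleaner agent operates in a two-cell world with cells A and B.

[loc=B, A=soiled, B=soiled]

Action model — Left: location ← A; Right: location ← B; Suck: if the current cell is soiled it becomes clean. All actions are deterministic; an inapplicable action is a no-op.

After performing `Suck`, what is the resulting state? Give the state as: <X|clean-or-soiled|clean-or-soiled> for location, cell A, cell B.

start: <B|soiled|soiled>
t=1 Suck ⇒ <B|soiled|clean>

<B|soiled|clean>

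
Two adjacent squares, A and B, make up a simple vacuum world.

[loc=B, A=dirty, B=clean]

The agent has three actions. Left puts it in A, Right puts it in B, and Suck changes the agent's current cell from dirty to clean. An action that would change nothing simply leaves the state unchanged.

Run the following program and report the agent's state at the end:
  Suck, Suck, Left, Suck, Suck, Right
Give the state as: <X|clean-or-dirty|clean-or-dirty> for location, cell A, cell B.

Suck (#1): <B|dirty|clean>
Suck (#2): <B|dirty|clean>
Left (#3): <A|dirty|clean>
Suck (#4): <A|clean|clean>
Suck (#5): <A|clean|clean>
Right (#6): <B|clean|clean>

<B|clean|clean>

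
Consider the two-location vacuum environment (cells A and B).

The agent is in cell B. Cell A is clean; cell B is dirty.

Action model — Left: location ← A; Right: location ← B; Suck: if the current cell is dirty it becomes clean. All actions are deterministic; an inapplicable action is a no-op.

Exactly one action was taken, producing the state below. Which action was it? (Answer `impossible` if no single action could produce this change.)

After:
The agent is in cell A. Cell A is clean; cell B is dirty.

Left

try  Left: <A|clean|dirty>  ← match
try Right: <B|clean|dirty>
try  Suck: <B|clean|clean>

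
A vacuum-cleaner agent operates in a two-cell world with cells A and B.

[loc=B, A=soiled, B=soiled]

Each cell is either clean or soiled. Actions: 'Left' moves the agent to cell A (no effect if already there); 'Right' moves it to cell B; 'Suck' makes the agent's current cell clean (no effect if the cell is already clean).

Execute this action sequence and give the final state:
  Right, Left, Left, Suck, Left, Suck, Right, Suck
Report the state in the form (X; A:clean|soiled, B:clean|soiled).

t=1 Right ⇒ (B; A:soiled, B:soiled)
t=2 Left ⇒ (A; A:soiled, B:soiled)
t=3 Left ⇒ (A; A:soiled, B:soiled)
t=4 Suck ⇒ (A; A:clean, B:soiled)
t=5 Left ⇒ (A; A:clean, B:soiled)
t=6 Suck ⇒ (A; A:clean, B:soiled)
t=7 Right ⇒ (B; A:clean, B:soiled)
t=8 Suck ⇒ (B; A:clean, B:clean)

(B; A:clean, B:clean)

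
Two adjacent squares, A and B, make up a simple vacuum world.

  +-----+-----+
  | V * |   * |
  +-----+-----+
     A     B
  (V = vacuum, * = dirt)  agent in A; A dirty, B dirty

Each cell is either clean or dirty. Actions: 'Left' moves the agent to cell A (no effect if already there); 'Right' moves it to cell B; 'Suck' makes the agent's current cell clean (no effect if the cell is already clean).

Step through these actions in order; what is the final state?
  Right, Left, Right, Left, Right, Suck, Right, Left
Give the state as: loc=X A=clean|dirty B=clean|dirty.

t=1 Right ⇒ loc=B A=dirty B=dirty
t=2 Left ⇒ loc=A A=dirty B=dirty
t=3 Right ⇒ loc=B A=dirty B=dirty
t=4 Left ⇒ loc=A A=dirty B=dirty
t=5 Right ⇒ loc=B A=dirty B=dirty
t=6 Suck ⇒ loc=B A=dirty B=clean
t=7 Right ⇒ loc=B A=dirty B=clean
t=8 Left ⇒ loc=A A=dirty B=clean

loc=A A=dirty B=clean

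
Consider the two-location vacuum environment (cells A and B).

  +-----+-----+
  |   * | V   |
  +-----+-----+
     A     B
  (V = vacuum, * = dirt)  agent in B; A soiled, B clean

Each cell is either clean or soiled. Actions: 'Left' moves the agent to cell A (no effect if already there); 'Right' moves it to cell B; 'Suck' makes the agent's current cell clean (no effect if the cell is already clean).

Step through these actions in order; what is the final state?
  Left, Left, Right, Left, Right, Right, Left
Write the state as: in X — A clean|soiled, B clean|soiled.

in A — A soiled, B clean

1) do Left; now in A — A soiled, B clean
2) do Left; now in A — A soiled, B clean
3) do Right; now in B — A soiled, B clean
4) do Left; now in A — A soiled, B clean
5) do Right; now in B — A soiled, B clean
6) do Right; now in B — A soiled, B clean
7) do Left; now in A — A soiled, B clean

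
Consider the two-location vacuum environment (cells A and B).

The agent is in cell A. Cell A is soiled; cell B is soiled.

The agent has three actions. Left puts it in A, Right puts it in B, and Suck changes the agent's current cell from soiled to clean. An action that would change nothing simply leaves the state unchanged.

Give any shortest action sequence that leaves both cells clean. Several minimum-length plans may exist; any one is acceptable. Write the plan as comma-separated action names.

Suck (#1): in A — A clean, B soiled
Right (#2): in B — A clean, B soiled
Suck (#3): in B — A clean, B clean
min 3: Suck A + move + Suck B

Suck, Right, Suck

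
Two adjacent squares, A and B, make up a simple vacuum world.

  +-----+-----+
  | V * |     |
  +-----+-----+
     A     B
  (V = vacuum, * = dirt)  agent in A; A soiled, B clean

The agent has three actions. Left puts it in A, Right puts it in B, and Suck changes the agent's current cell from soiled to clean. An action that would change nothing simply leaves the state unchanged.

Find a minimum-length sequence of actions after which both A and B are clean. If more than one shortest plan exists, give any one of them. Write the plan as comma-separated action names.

Suck

1) do Suck; now <A|clean|clean>
min 1: A is soiled, one Suck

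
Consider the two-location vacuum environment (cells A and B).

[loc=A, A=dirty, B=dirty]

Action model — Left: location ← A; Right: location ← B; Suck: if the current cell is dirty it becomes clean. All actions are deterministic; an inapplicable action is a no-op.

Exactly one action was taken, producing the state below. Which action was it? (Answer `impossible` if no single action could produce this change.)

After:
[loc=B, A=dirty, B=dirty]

try  Left: <A|dirty|dirty>
try Right: <B|dirty|dirty>  ← match
try  Suck: <A|clean|dirty>

Right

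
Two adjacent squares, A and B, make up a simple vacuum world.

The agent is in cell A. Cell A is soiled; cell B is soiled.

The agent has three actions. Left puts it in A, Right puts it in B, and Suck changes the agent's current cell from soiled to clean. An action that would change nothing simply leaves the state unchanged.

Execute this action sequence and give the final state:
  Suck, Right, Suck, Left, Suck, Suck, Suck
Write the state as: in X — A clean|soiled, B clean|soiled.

step 1/7 (Suck): in A — A clean, B soiled
step 2/7 (Right): in B — A clean, B soiled
step 3/7 (Suck): in B — A clean, B clean
step 4/7 (Left): in A — A clean, B clean
step 5/7 (Suck): in A — A clean, B clean
step 6/7 (Suck): in A — A clean, B clean
step 7/7 (Suck): in A — A clean, B clean

in A — A clean, B clean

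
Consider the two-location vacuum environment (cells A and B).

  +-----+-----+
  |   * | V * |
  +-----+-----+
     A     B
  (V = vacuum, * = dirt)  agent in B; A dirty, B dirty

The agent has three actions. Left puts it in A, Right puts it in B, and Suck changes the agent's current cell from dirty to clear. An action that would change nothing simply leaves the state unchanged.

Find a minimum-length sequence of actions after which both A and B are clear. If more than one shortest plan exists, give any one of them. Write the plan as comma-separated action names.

t=1 Suck ⇒ <B|dirty|clear>
t=2 Left ⇒ <A|dirty|clear>
t=3 Suck ⇒ <A|clear|clear>
min 3: Suck B + move + Suck A

Suck, Left, Suck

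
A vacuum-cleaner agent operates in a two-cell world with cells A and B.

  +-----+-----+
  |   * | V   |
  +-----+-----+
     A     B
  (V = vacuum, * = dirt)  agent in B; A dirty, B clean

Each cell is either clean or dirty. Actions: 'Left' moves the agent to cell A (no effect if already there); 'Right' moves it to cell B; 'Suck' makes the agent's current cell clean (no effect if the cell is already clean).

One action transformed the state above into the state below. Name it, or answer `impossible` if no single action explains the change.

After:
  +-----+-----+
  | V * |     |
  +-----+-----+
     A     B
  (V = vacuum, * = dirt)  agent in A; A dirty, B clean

Left

try  Left: loc=A A=dirty B=clean  ← match
try Right: loc=B A=dirty B=clean
try  Suck: loc=B A=dirty B=clean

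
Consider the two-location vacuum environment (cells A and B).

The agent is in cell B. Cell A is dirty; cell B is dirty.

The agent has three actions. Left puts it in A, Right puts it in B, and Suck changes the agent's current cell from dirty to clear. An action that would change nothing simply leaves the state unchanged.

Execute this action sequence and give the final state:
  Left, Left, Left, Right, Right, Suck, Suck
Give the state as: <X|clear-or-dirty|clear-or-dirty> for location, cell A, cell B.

<B|dirty|clear>

step 1/7 (Left): <A|dirty|dirty>
step 2/7 (Left): <A|dirty|dirty>
step 3/7 (Left): <A|dirty|dirty>
step 4/7 (Right): <B|dirty|dirty>
step 5/7 (Right): <B|dirty|dirty>
step 6/7 (Suck): <B|dirty|clear>
step 7/7 (Suck): <B|dirty|clear>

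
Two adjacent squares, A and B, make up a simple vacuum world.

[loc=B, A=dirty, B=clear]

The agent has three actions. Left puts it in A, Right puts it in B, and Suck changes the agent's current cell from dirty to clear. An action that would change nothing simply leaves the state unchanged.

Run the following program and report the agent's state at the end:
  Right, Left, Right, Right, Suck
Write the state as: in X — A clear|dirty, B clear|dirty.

in B — A dirty, B clear

Right (#1): in B — A dirty, B clear
Left (#2): in A — A dirty, B clear
Right (#3): in B — A dirty, B clear
Right (#4): in B — A dirty, B clear
Suck (#5): in B — A dirty, B clear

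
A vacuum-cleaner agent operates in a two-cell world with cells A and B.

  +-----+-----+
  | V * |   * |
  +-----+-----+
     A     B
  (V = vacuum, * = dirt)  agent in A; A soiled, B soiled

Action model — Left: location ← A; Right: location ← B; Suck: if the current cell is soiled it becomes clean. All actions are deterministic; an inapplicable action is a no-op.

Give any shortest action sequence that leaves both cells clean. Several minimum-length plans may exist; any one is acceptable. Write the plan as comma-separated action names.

Suck (#1): loc=A A=clean B=soiled
Right (#2): loc=B A=clean B=soiled
Suck (#3): loc=B A=clean B=clean
min 3: Suck A + move + Suck B

Suck, Right, Suck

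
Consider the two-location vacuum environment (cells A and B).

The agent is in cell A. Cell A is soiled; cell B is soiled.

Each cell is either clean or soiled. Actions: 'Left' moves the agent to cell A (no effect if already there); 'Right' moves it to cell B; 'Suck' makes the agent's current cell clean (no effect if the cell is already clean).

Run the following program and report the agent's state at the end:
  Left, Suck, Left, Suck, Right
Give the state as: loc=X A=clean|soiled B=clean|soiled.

1. Left → loc=A A=soiled B=soiled
2. Suck → loc=A A=clean B=soiled
3. Left → loc=A A=clean B=soiled
4. Suck → loc=A A=clean B=soiled
5. Right → loc=B A=clean B=soiled

loc=B A=clean B=soiled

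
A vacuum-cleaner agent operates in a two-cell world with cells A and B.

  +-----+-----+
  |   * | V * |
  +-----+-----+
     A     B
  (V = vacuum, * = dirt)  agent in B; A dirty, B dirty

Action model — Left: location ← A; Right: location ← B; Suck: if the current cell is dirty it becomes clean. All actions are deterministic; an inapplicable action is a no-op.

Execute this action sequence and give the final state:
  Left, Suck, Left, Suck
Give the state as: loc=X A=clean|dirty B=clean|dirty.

loc=A A=clean B=dirty

1. Left → loc=A A=dirty B=dirty
2. Suck → loc=A A=clean B=dirty
3. Left → loc=A A=clean B=dirty
4. Suck → loc=A A=clean B=dirty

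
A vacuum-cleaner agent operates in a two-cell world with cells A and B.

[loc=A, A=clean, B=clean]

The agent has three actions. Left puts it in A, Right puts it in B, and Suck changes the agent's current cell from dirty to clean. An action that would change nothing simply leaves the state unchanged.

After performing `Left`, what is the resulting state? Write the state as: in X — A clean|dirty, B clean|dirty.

start: in A — A clean, B clean
1) do Left; now in A — A clean, B clean

in A — A clean, B clean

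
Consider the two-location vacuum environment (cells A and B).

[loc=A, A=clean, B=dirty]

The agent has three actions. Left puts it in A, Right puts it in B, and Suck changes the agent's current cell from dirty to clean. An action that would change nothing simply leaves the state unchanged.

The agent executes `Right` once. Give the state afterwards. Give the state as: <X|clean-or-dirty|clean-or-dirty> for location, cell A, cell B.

start: <A|clean|dirty>
step 1/1 (Right): <B|clean|dirty>

<B|clean|dirty>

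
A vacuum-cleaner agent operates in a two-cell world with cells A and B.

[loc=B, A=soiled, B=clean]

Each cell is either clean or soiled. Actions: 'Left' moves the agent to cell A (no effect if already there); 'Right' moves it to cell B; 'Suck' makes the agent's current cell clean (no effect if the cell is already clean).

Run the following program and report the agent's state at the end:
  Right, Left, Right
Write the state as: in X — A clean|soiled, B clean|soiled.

[1] after Right: in B — A soiled, B clean
[2] after Left: in A — A soiled, B clean
[3] after Right: in B — A soiled, B clean

in B — A soiled, B clean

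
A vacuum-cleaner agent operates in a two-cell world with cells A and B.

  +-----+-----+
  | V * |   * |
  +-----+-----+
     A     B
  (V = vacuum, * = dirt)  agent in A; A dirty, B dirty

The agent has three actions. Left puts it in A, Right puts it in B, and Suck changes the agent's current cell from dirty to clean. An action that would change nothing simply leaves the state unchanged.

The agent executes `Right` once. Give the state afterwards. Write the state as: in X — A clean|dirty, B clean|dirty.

start: in A — A dirty, B dirty
[1] after Right: in B — A dirty, B dirty

in B — A dirty, B dirty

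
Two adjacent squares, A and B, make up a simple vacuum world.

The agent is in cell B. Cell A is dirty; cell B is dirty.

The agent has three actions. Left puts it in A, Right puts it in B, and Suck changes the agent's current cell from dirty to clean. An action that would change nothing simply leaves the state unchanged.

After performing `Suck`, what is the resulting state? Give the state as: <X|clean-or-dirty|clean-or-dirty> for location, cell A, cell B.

start: <B|dirty|dirty>
Suck (#1): <B|dirty|clean>

<B|dirty|clean>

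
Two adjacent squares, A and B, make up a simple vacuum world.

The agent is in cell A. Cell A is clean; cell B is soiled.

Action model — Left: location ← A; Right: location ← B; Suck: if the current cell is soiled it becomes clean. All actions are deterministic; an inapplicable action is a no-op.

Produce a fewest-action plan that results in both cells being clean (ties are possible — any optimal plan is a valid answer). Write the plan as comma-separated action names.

step 1/2 (Right): in B — A clean, B soiled
step 2/2 (Suck): in B — A clean, B clean
min 2: go B then Suck

Right, Suck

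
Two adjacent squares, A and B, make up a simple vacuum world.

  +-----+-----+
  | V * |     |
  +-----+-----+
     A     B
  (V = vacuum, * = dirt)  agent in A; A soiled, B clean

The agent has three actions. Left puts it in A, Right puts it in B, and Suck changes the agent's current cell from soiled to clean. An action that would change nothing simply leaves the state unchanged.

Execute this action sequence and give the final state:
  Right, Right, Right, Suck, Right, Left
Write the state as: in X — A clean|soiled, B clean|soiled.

in A — A soiled, B clean

1. Right → in B — A soiled, B clean
2. Right → in B — A soiled, B clean
3. Right → in B — A soiled, B clean
4. Suck → in B — A soiled, B clean
5. Right → in B — A soiled, B clean
6. Left → in A — A soiled, B clean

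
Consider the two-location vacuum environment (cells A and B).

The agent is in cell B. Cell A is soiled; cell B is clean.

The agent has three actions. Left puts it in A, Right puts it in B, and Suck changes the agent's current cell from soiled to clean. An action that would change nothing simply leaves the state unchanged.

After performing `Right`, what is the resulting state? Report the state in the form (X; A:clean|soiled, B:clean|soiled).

start: (B; A:soiled, B:clean)
Right (#1): (B; A:soiled, B:clean)

(B; A:soiled, B:clean)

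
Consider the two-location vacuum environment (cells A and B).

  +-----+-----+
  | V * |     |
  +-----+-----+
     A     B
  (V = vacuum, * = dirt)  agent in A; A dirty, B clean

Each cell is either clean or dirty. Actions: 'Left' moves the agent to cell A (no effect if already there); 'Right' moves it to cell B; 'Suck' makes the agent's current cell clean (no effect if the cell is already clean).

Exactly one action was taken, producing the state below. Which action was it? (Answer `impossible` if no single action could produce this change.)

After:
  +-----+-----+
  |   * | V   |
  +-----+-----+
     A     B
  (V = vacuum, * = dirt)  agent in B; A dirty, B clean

try  Left: loc=A A=dirty B=clean
try Right: loc=B A=dirty B=clean  ← match
try  Suck: loc=A A=clean B=clean

Right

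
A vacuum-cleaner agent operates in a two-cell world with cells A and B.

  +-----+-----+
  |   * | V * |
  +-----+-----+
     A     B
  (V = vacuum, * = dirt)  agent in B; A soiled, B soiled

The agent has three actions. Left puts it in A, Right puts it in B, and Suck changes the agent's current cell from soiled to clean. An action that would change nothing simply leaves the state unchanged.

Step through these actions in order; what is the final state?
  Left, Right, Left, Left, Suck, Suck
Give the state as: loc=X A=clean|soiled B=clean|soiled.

loc=A A=clean B=soiled

step 1/6 (Left): loc=A A=soiled B=soiled
step 2/6 (Right): loc=B A=soiled B=soiled
step 3/6 (Left): loc=A A=soiled B=soiled
step 4/6 (Left): loc=A A=soiled B=soiled
step 5/6 (Suck): loc=A A=clean B=soiled
step 6/6 (Suck): loc=A A=clean B=soiled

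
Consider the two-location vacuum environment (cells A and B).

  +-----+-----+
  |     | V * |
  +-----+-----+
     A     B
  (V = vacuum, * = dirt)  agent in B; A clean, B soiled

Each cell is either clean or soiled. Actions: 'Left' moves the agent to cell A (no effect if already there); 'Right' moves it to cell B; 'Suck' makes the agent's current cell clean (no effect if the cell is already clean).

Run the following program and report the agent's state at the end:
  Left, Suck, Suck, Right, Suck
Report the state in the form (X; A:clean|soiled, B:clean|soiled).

1. Left → (A; A:clean, B:soiled)
2. Suck → (A; A:clean, B:soiled)
3. Suck → (A; A:clean, B:soiled)
4. Right → (B; A:clean, B:soiled)
5. Suck → (B; A:clean, B:clean)

(B; A:clean, B:clean)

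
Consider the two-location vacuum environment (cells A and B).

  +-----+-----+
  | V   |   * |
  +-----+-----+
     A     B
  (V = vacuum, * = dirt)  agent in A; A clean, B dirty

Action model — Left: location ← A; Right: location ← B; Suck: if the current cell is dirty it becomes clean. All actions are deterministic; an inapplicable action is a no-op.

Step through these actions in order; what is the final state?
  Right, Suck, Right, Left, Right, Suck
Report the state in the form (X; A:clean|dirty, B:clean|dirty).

(B; A:clean, B:clean)

t=1 Right ⇒ (B; A:clean, B:dirty)
t=2 Suck ⇒ (B; A:clean, B:clean)
t=3 Right ⇒ (B; A:clean, B:clean)
t=4 Left ⇒ (A; A:clean, B:clean)
t=5 Right ⇒ (B; A:clean, B:clean)
t=6 Suck ⇒ (B; A:clean, B:clean)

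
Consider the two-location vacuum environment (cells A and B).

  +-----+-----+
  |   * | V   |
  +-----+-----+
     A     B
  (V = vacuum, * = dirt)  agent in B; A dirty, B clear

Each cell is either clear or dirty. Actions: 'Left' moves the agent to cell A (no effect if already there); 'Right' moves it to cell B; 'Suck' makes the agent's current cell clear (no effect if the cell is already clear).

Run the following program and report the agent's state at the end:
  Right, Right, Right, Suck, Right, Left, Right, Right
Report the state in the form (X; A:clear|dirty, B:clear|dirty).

step 1/8 (Right): (B; A:dirty, B:clear)
step 2/8 (Right): (B; A:dirty, B:clear)
step 3/8 (Right): (B; A:dirty, B:clear)
step 4/8 (Suck): (B; A:dirty, B:clear)
step 5/8 (Right): (B; A:dirty, B:clear)
step 6/8 (Left): (A; A:dirty, B:clear)
step 7/8 (Right): (B; A:dirty, B:clear)
step 8/8 (Right): (B; A:dirty, B:clear)

(B; A:dirty, B:clear)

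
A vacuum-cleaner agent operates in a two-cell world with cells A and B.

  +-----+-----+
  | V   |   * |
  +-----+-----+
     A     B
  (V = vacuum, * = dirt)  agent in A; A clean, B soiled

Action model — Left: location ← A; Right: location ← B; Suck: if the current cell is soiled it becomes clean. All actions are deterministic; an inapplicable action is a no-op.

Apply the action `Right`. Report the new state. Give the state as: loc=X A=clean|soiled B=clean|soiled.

loc=B A=clean B=soiled

start: loc=A A=clean B=soiled
[1] after Right: loc=B A=clean B=soiled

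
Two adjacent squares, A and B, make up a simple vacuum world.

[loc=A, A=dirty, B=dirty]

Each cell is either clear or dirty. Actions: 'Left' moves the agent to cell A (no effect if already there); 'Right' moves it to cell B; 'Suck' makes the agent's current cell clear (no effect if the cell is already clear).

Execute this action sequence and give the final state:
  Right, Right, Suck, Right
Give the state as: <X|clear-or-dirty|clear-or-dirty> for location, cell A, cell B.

Right (#1): <B|dirty|dirty>
Right (#2): <B|dirty|dirty>
Suck (#3): <B|dirty|clear>
Right (#4): <B|dirty|clear>

<B|dirty|clear>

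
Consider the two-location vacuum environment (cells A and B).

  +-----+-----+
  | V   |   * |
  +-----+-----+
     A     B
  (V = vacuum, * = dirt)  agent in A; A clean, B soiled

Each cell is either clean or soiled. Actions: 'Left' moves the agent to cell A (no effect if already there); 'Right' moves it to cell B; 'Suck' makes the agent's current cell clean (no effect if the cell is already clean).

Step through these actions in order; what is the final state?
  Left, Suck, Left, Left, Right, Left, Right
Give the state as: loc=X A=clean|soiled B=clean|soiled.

loc=B A=clean B=soiled

Left (#1): loc=A A=clean B=soiled
Suck (#2): loc=A A=clean B=soiled
Left (#3): loc=A A=clean B=soiled
Left (#4): loc=A A=clean B=soiled
Right (#5): loc=B A=clean B=soiled
Left (#6): loc=A A=clean B=soiled
Right (#7): loc=B A=clean B=soiled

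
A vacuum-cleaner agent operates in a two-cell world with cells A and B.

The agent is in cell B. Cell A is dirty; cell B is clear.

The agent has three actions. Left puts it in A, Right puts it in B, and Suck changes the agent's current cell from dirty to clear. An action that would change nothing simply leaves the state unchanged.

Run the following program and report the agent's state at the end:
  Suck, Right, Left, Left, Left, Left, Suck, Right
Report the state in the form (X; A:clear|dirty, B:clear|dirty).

(B; A:clear, B:clear)

[1] after Suck: (B; A:dirty, B:clear)
[2] after Right: (B; A:dirty, B:clear)
[3] after Left: (A; A:dirty, B:clear)
[4] after Left: (A; A:dirty, B:clear)
[5] after Left: (A; A:dirty, B:clear)
[6] after Left: (A; A:dirty, B:clear)
[7] after Suck: (A; A:clear, B:clear)
[8] after Right: (B; A:clear, B:clear)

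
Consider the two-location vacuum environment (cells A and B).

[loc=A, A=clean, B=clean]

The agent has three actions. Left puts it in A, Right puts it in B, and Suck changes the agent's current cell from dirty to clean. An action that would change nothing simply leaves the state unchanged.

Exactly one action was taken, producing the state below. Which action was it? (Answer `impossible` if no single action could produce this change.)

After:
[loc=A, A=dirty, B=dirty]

impossible

try  Left: <A|clean|clean>
try Right: <B|clean|clean>
try  Suck: <A|clean|clean>
no single action produces the after-state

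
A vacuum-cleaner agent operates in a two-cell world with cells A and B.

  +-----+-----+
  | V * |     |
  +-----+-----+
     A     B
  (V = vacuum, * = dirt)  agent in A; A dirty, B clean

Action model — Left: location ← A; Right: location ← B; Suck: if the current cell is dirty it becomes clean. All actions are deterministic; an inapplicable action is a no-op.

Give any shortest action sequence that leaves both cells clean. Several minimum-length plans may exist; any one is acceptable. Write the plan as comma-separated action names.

step 1/1 (Suck): <A|clean|clean>
min 1: A is dirty, one Suck

Suck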